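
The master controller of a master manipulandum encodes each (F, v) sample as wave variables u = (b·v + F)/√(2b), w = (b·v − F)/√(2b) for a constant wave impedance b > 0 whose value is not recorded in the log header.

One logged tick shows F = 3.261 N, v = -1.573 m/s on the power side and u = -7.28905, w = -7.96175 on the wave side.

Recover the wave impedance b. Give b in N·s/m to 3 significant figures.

b = 47 N·s/m

u + w = -15.25080;  u + w = √(2b)·v, so √(2b) = -15.25080/(-1.573) = 9.69536.
b = (√(2b))²/2 = 93.99999/2 = 46.99999.
(Check via u − w = 2F/√(2b): u − w = 0.67270, 2F/√(2b) = 0.67269.)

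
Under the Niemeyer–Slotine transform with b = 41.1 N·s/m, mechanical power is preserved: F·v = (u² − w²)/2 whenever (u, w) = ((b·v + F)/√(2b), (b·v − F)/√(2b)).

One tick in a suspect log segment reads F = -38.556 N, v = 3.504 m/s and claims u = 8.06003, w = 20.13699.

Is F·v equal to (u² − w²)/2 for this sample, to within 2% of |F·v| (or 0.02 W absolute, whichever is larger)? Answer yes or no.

no

F·v = (-38.556)×3.504 = -135.10022 W.
(u² − w²)/2 = (64.96408 − 405.49837)/2 = -170.26714 W.
|Δ| = 35.16692;  2% of max(1, |F·v|) = 2.70200.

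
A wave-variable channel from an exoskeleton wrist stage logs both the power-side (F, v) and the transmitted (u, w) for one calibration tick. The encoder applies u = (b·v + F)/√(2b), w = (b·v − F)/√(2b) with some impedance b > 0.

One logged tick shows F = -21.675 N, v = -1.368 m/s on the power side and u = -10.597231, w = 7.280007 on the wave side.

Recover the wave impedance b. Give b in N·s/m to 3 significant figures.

b = 2.94 N·s/m

u + w = -3.317224;  u + w = √(2b)·v, so √(2b) = -3.317224/(-1.368) = 2.424871.
b = (√(2b))²/2 = 5.880001/2 = 2.940001.
(Check via u − w = 2F/√(2b): u − w = -17.877238, 2F/√(2b) = -17.877237.)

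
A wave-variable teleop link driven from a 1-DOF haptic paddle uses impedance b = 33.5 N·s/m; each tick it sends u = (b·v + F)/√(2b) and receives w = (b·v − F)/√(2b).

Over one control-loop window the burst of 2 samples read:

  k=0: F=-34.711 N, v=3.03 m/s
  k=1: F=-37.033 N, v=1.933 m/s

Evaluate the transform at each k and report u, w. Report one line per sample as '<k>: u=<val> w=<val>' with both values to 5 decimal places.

0: u=8.16019 w=16.64143
1: u=3.38684 w=12.43544

k=0: b·v=33.5×3.03=101.50500; √(2b)=8.18535; u=(101.50500+(-34.711))/8.18535=8.16019, w=(101.50500−(-34.711))/8.18535=16.64143
k=1: b·v=33.5×1.933=64.75550; √(2b)=8.18535; u=(64.75550+(-37.033))/8.18535=3.38684, w=(64.75550−(-37.033))/8.18535=12.43544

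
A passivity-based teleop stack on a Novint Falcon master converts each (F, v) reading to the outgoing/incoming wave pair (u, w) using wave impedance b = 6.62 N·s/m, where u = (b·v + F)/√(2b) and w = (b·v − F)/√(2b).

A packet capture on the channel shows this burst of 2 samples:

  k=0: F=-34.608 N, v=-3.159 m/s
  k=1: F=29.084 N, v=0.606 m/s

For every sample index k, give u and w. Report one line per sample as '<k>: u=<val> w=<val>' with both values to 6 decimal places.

k=0: b·v=6.62×(-3.159)=-20.912580; √(2b)=3.638681; u=(-20.912580+(-34.608))/3.638681=-15.258435, w=(-20.912580−(-34.608))/3.638681=3.763842
k=1: b·v=6.62×0.606=4.011720; √(2b)=3.638681; u=(4.011720+29.084)/3.638681=9.095526, w=(4.011720−29.084)/3.638681=-6.890486

0: u=-15.258435 w=3.763842
1: u=9.095526 w=-6.890486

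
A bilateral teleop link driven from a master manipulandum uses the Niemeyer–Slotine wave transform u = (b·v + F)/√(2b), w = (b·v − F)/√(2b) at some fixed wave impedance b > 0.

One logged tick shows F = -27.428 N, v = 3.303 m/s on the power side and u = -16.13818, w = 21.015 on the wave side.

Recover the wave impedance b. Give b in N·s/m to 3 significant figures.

u + w = 4.8768;  u + w = √(2b)·v, so √(2b) = 4.8768/3.303 = 1.4765.
b = (√(2b))²/2 = 2.1800/2 = 1.0900.
(Check via u − w = 2F/√(2b): u − w = -37.1532, 2F/√(2b) = -37.1532.)

b = 1.09 N·s/m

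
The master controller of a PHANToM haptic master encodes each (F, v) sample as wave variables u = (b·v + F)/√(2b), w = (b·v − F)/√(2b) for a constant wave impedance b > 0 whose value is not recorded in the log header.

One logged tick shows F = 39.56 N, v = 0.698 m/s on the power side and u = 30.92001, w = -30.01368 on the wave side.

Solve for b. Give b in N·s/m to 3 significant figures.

u + w = 0.9063;  u + w = √(2b)·v, so √(2b) = 0.9063/0.698 = 1.2985.
b = (√(2b))²/2 = 1.6860/2 = 0.8430.
(Check via u − w = 2F/√(2b): u − w = 60.9337, 2F/√(2b) = 60.9334.)

b = 0.843 N·s/m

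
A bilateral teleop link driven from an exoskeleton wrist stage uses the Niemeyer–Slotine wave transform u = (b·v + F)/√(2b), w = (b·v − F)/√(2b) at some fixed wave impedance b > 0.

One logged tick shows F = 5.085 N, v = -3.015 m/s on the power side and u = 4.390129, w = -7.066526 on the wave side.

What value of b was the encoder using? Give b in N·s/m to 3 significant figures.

b = 0.394 N·s/m

u + w = -2.676397;  u + w = √(2b)·v, so √(2b) = -2.676397/(-3.015) = 0.887694.
b = (√(2b))²/2 = 0.788000/2 = 0.394000.
(Check via u − w = 2F/√(2b): u − w = 11.456655, 2F/√(2b) = 11.456652.)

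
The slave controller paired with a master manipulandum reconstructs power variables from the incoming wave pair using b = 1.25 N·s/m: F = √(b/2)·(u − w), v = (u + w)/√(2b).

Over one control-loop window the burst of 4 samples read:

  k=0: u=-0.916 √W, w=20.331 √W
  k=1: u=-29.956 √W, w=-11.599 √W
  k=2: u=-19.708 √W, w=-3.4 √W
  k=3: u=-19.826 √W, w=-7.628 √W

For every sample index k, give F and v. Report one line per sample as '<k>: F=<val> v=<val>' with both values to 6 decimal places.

k=0: u−w=-21.247000, u+w=19.415000; √(b/2)=0.790569, √(2b)=1.581139; F=0.790569×(-21.247)=-16.797228, v=19.415000/1.581139=12.279124
k=1: u−w=-18.357000, u+w=-41.555000; √(b/2)=0.790569, √(2b)=1.581139; F=0.790569×(-18.357)=-14.512483, v=-41.555000/1.581139=-26.281690
k=2: u−w=-16.308000, u+w=-23.108000; √(b/2)=0.790569, √(2b)=1.581139; F=0.790569×(-16.308)=-12.892606, v=-23.108000/1.581139=-14.614782
k=3: u−w=-12.198000, u+w=-27.454000; √(b/2)=0.790569, √(2b)=1.581139; F=0.790569×(-12.198)=-9.643366, v=-27.454000/1.581139=-17.363434

0: F=-16.797228 v=12.279124
1: F=-14.512483 v=-26.281690
2: F=-12.892606 v=-14.614782
3: F=-9.643366 v=-17.363434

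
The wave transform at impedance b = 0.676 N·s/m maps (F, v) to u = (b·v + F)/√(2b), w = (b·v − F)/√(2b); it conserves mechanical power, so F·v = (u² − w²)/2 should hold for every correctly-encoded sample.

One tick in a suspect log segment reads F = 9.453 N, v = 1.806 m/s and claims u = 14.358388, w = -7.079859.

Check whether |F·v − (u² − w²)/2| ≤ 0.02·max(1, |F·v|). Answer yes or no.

no

F·v = 9.453×1.806 = 17.072118 W.
(u² − w²)/2 = (206.163306 − 50.124403)/2 = 78.019451 W.
|Δ| = 60.947333;  2% of max(1, |F·v|) = 0.341442.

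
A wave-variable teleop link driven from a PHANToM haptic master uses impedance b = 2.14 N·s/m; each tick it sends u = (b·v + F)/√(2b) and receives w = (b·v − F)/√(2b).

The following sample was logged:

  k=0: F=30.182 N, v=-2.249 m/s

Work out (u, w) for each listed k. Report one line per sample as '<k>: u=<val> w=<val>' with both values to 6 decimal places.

0: u=12.262637 w=-16.915404

k=0: b·v=2.14×(-2.249)=-4.812860; √(2b)=2.068816; u=(-4.812860+30.182)/2.068816=12.262637, w=(-4.812860−30.182)/2.068816=-16.915404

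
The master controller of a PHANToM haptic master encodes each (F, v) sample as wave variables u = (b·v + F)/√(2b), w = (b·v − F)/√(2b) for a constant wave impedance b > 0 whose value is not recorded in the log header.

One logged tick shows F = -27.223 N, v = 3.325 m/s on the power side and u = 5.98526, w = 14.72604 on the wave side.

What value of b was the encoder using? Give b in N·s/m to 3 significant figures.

u + w = 20.71130;  u + w = √(2b)·v, so √(2b) = 20.71130/3.325 = 6.22896.
b = (√(2b))²/2 = 38.79997/2 = 19.39999.
(Check via u − w = 2F/√(2b): u − w = -8.74078, 2F/√(2b) = -8.74078.)

b = 19.4 N·s/m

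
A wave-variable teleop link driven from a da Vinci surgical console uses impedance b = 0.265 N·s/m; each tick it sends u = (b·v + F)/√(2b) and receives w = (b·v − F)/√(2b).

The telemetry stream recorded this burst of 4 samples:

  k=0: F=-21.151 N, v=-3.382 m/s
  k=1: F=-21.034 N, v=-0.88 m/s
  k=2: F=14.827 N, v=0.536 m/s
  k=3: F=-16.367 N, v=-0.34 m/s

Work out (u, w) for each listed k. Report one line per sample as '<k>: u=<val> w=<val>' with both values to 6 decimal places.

k=0: b·v=0.265×(-3.382)=-0.896230; √(2b)=0.728011; u=(-0.896230+(-21.151))/0.728011=-30.284199, w=(-0.896230−(-21.151))/0.728011=27.822066
k=1: b·v=0.265×(-0.88)=-0.233200; √(2b)=0.728011; u=(-0.233200+(-21.034))/0.728011=-29.212746, w=(-0.233200−(-21.034))/0.728011=28.572096
k=2: b·v=0.265×0.536=0.142040; √(2b)=0.728011; u=(0.142040+14.827)/0.728011=20.561558, w=(0.142040−14.827)/0.728011=-20.171344
k=3: b·v=0.265×(-0.34)=-0.090100; √(2b)=0.728011; u=(-0.090100+(-16.367))/0.728011=-22.605565, w=(-0.090100−(-16.367))/0.728011=22.358042

0: u=-30.284199 w=27.822066
1: u=-29.212746 w=28.572096
2: u=20.561558 w=-20.171344
3: u=-22.605565 w=22.358042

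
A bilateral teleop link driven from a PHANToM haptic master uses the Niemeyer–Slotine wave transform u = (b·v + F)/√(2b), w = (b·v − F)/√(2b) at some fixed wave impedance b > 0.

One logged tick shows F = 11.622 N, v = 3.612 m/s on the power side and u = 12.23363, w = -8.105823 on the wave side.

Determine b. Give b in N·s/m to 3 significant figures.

u + w = 4.127807;  u + w = √(2b)·v, so √(2b) = 4.127807/3.612 = 1.142804.
b = (√(2b))²/2 = 1.306000/2 = 0.653000.
(Check via u − w = 2F/√(2b): u − w = 20.339453, 2F/√(2b) = 20.339451.)

b = 0.653 N·s/m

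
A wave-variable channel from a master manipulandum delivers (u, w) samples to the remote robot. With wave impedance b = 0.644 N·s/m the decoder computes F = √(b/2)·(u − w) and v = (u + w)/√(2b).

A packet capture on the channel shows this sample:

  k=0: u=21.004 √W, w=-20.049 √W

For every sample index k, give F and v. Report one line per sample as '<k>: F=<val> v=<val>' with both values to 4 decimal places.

k=0: u−w=41.0530, u+w=0.9550; √(b/2)=0.5675, √(2b)=1.1349; F=0.5675×41.053=23.2955, v=0.9550/1.1349=0.8415

0: F=23.2955 v=0.8415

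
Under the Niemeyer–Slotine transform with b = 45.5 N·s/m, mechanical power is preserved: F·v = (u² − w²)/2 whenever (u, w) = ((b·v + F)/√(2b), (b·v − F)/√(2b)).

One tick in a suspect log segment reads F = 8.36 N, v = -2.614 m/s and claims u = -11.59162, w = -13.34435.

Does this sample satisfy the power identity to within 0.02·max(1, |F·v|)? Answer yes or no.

yes

F·v = 8.36×(-2.614) = -21.8530 W.
(u² − w²)/2 = (134.3657 − 178.0717)/2 = -21.8530 W.
|Δ| = 0.0000;  2% of max(1, |F·v|) = 0.4371.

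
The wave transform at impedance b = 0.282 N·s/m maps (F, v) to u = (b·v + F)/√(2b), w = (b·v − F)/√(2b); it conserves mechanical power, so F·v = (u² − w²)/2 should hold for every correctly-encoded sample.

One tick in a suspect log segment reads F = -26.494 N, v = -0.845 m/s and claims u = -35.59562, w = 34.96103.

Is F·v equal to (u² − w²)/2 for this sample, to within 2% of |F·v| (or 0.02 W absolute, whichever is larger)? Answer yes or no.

F·v = (-26.494)×(-0.845) = 22.38743 W.
(u² − w²)/2 = (1267.04816 − 1222.27362)/2 = 22.38727 W.
|Δ| = 0.00016;  2% of max(1, |F·v|) = 0.44775.

yes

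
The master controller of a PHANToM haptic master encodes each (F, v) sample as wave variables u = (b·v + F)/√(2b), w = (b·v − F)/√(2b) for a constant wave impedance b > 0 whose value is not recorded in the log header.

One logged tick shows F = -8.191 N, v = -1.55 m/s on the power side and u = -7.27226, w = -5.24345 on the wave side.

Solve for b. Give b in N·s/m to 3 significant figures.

u + w = -12.5157;  u + w = √(2b)·v, so √(2b) = -12.5157/(-1.55) = 8.0747.
b = (√(2b))²/2 = 65.2000/2 = 32.6000.
(Check via u − w = 2F/√(2b): u − w = -2.0288, 2F/√(2b) = -2.0288.)

b = 32.6 N·s/m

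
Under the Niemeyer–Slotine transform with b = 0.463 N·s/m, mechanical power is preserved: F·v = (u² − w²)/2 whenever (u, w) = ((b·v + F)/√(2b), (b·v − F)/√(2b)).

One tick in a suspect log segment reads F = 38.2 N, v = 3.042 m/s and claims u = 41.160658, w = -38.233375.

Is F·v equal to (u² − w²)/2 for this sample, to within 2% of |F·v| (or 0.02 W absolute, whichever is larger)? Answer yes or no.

yes

F·v = 38.2×3.042 = 116.204400 W.
(u² − w²)/2 = (1694.199767 − 1461.790964)/2 = 116.204402 W.
|Δ| = 0.000002;  2% of max(1, |F·v|) = 2.324088.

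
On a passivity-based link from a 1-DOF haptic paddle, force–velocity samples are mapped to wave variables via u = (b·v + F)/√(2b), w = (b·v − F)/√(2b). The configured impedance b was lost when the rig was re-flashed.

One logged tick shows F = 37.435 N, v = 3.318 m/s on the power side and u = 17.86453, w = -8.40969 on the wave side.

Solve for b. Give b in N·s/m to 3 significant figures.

u + w = 9.45484;  u + w = √(2b)·v, so √(2b) = 9.45484/3.318 = 2.84956.
b = (√(2b))²/2 = 8.11999/2 = 4.06000.
(Check via u − w = 2F/√(2b): u − w = 26.27422, 2F/√(2b) = 26.27423.)

b = 4.06 N·s/m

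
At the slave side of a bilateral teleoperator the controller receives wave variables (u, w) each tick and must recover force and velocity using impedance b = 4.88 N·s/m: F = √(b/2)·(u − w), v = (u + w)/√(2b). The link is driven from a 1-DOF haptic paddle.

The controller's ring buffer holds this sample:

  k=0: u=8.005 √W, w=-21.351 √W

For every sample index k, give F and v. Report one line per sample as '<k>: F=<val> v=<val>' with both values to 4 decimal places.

k=0: u−w=29.3560, u+w=-13.3460; √(b/2)=1.5620, √(2b)=3.1241; F=1.5620×29.356=45.8555, v=-13.3460/3.1241=-4.2720

0: F=45.8555 v=-4.2720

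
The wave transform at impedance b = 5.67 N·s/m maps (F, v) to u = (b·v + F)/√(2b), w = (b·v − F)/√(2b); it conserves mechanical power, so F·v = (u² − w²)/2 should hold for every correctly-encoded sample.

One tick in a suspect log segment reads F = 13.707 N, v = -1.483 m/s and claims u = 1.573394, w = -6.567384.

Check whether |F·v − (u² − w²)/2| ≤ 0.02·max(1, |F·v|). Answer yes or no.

yes

F·v = 13.707×(-1.483) = -20.327481 W.
(u² − w²)/2 = (2.475569 − 43.130533)/2 = -20.327482 W.
|Δ| = 0.000001;  2% of max(1, |F·v|) = 0.406550.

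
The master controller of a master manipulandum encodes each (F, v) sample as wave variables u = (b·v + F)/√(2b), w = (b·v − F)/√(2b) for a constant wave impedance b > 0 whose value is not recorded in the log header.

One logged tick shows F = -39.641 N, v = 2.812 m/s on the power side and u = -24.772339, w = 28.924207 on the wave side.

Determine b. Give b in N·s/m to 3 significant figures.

u + w = 4.151868;  u + w = √(2b)·v, so √(2b) = 4.151868/2.812 = 1.476482.
b = (√(2b))²/2 = 2.180000/2 = 1.090000.
(Check via u − w = 2F/√(2b): u − w = -53.696546, 2F/√(2b) = -53.696549.)

b = 1.09 N·s/m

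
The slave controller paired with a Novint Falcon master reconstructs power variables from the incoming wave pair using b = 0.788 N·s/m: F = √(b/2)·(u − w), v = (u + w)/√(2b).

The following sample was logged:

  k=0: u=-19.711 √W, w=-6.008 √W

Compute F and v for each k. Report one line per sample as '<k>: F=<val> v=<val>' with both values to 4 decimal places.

k=0: u−w=-13.7030, u+w=-25.7190; √(b/2)=0.6277, √(2b)=1.2554; F=0.6277×(-13.703)=-8.6013, v=-25.7190/1.2554=-20.4869

0: F=-8.6013 v=-20.4869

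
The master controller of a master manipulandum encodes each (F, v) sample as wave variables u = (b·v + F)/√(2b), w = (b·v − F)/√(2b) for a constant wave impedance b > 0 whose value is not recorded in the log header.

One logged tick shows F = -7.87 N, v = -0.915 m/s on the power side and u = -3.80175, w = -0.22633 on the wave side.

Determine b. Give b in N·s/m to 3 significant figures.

b = 9.69 N·s/m

u + w = -4.0281;  u + w = √(2b)·v, so √(2b) = -4.0281/(-0.915) = 4.4023.
b = (√(2b))²/2 = 19.3800/2 = 9.6900.
(Check via u − w = 2F/√(2b): u − w = -3.5754, 2F/√(2b) = -3.5754.)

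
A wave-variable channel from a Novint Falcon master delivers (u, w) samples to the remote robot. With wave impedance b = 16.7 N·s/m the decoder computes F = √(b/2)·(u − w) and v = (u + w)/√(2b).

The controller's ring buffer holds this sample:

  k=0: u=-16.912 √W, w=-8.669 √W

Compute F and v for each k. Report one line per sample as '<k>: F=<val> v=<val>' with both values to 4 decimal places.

k=0: u−w=-8.2430, u+w=-25.5810; √(b/2)=2.8896, √(2b)=5.7793; F=2.8896×(-8.243)=-23.8193, v=-25.5810/5.7793=-4.4263

0: F=-23.8193 v=-4.4263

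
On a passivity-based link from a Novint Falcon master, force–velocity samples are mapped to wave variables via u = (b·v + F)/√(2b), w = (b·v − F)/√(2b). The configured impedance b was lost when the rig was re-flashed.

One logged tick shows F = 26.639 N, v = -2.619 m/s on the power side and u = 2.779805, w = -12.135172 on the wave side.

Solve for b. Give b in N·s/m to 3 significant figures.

u + w = -9.355367;  u + w = √(2b)·v, so √(2b) = -9.355367/(-2.619) = 3.572114.
b = (√(2b))²/2 = 12.760000/2 = 6.380000.
(Check via u − w = 2F/√(2b): u − w = 14.914977, 2F/√(2b) = 14.914977.)

b = 6.38 N·s/m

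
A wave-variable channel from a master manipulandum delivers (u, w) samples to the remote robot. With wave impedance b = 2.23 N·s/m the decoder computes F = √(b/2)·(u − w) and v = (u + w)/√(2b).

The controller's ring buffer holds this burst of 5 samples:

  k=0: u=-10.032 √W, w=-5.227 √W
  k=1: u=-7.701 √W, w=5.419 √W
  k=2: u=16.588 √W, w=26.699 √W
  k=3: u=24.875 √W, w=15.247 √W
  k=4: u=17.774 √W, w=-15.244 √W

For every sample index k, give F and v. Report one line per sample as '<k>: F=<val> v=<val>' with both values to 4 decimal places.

k=0: u−w=-4.8050, u+w=-15.2590; √(b/2)=1.0559, √(2b)=2.1119; F=1.0559×(-4.805)=-5.0738, v=-15.2590/2.1119=-7.2253
k=1: u−w=-13.1200, u+w=-2.2820; √(b/2)=1.0559, √(2b)=2.1119; F=1.0559×(-13.12)=-13.8539, v=-2.2820/2.1119=-1.0806
k=2: u−w=-10.1110, u+w=43.2870; √(b/2)=1.0559, √(2b)=2.1119; F=1.0559×(-10.111)=-10.6766, v=43.2870/2.1119=20.4970
k=3: u−w=9.6280, u+w=40.1220; √(b/2)=1.0559, √(2b)=2.1119; F=1.0559×9.628=10.1665, v=40.1220/2.1119=18.9983
k=4: u−w=33.0180, u+w=2.5300; √(b/2)=1.0559, √(2b)=2.1119; F=1.0559×33.018=34.8649, v=2.5300/2.1119=1.1980

0: F=-5.0738 v=-7.2253
1: F=-13.8539 v=-1.0806
2: F=-10.6766 v=20.4970
3: F=10.1665 v=18.9983
4: F=34.8649 v=1.1980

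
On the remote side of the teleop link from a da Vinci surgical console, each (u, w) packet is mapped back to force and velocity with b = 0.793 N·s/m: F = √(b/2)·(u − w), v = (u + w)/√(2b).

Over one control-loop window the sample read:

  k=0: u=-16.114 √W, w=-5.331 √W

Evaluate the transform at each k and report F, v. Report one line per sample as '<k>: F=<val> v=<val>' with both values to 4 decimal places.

0: F=-6.7899 v=-17.0284

k=0: u−w=-10.7830, u+w=-21.4450; √(b/2)=0.6297, √(2b)=1.2594; F=0.6297×(-10.783)=-6.7899, v=-21.4450/1.2594=-17.0284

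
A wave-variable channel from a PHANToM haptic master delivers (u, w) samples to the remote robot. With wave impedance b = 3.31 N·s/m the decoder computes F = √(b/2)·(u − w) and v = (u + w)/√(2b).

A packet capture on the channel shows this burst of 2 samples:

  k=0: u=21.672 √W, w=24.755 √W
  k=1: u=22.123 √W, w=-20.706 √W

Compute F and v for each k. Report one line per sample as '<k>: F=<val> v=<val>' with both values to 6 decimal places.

k=0: u−w=-3.083000, u+w=46.427000; √(b/2)=1.286468, √(2b)=2.572936; F=1.286468×(-3.083)=-3.966181, v=46.427000/2.572936=18.044366
k=1: u−w=42.829000, u+w=1.417000; √(b/2)=1.286468, √(2b)=2.572936; F=1.286468×42.829=55.098139, v=1.417000/2.572936=0.550733

0: F=-3.966181 v=18.044366
1: F=55.098139 v=0.550733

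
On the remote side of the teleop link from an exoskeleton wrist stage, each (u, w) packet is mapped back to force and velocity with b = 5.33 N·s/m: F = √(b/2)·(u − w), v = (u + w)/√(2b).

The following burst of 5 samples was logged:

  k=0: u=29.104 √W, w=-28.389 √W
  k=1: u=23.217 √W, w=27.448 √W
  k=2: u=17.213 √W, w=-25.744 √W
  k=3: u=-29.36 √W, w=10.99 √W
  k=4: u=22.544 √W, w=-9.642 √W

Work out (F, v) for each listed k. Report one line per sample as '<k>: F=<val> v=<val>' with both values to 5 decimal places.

0: F=93.85633 v=0.21899
1: F=-6.90703 v=15.51777
2: F=70.12656 v=-2.61289
3: F=-65.87068 v=-5.62640
4: F=52.54309 v=3.95165

k=0: u−w=57.49300, u+w=0.71500; √(b/2)=1.63248, √(2b)=3.26497; F=1.63248×57.493=93.85633, v=0.71500/3.26497=0.21899
k=1: u−w=-4.23100, u+w=50.66500; √(b/2)=1.63248, √(2b)=3.26497; F=1.63248×(-4.231)=-6.90703, v=50.66500/3.26497=15.51777
k=2: u−w=42.95700, u+w=-8.53100; √(b/2)=1.63248, √(2b)=3.26497; F=1.63248×42.957=70.12656, v=-8.53100/3.26497=-2.61289
k=3: u−w=-40.35000, u+w=-18.37000; √(b/2)=1.63248, √(2b)=3.26497; F=1.63248×(-40.35)=-65.87068, v=-18.37000/3.26497=-5.62640
k=4: u−w=32.18600, u+w=12.90200; √(b/2)=1.63248, √(2b)=3.26497; F=1.63248×32.186=52.54309, v=12.90200/3.26497=3.95165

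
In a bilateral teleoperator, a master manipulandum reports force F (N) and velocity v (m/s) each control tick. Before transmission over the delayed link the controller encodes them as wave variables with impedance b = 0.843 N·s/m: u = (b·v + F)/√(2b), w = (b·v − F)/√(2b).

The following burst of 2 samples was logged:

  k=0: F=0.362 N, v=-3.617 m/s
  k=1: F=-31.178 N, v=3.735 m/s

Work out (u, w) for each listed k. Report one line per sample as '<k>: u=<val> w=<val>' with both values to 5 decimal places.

0: u=-2.06947 w=-2.62706
1: u=-21.58663 w=26.43638

k=0: b·v=0.843×(-3.617)=-3.04913; √(2b)=1.29846; u=(-3.04913+0.362)/1.29846=-2.06947, w=(-3.04913−0.362)/1.29846=-2.62706
k=1: b·v=0.843×3.735=3.14860; √(2b)=1.29846; u=(3.14860+(-31.178))/1.29846=-21.58663, w=(3.14860−(-31.178))/1.29846=26.43638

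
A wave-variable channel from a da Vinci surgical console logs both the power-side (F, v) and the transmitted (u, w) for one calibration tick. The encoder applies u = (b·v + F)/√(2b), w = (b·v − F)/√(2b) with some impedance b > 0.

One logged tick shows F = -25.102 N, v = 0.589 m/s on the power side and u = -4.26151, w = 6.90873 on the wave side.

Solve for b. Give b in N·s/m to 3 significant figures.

u + w = 2.64722;  u + w = √(2b)·v, so √(2b) = 2.64722/0.589 = 4.49443.
b = (√(2b))²/2 = 20.19991/2 = 10.09996.
(Check via u − w = 2F/√(2b): u − w = -11.17024, 2F/√(2b) = -11.17027.)

b = 10.1 N·s/m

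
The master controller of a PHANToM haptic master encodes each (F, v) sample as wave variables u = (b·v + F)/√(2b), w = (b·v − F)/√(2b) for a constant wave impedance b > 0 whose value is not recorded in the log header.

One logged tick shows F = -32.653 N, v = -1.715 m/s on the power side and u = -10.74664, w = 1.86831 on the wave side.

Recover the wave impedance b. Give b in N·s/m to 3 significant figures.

b = 13.4 N·s/m

u + w = -8.87833;  u + w = √(2b)·v, so √(2b) = -8.87833/(-1.715) = 5.17687.
b = (√(2b))²/2 = 26.79997/2 = 13.39999.
(Check via u − w = 2F/√(2b): u − w = -12.61495, 2F/√(2b) = -12.61496.)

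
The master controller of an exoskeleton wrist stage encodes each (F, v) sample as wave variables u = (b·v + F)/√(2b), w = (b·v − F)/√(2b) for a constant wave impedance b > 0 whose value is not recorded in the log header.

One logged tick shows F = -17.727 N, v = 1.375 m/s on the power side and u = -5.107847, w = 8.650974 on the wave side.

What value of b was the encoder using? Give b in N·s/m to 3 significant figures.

u + w = 3.543127;  u + w = √(2b)·v, so √(2b) = 3.543127/1.375 = 2.576820.
b = (√(2b))²/2 = 6.639999/2 = 3.320000.
(Check via u − w = 2F/√(2b): u − w = -13.758821, 2F/√(2b) = -13.758821.)

b = 3.32 N·s/m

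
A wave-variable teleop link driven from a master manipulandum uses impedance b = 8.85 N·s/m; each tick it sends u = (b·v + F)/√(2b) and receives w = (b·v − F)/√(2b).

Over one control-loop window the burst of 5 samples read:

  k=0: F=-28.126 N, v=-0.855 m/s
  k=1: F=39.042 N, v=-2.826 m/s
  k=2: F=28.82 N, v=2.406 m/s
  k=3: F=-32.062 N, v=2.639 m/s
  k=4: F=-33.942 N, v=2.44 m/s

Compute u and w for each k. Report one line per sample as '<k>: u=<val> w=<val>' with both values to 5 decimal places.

k=0: b·v=8.85×(-0.855)=-7.56675; √(2b)=4.20714; u=(-7.56675+(-28.126))/4.20714=-8.48386, w=(-7.56675−(-28.126))/4.20714=4.88676
k=1: b·v=8.85×(-2.826)=-25.01010; √(2b)=4.20714; u=(-25.01010+39.042)/4.20714=3.33526, w=(-25.01010−39.042)/4.20714=-15.22463
k=2: b·v=8.85×2.406=21.29310; √(2b)=4.20714; u=(21.29310+28.82)/4.20714=11.91145, w=(21.29310−28.82)/4.20714=-1.78908
k=3: b·v=8.85×2.639=23.35515; √(2b)=4.20714; u=(23.35515+(-32.062))/4.20714=-2.06954, w=(23.35515−(-32.062))/4.20714=13.17218
k=4: b·v=8.85×2.44=21.59400; √(2b)=4.20714; u=(21.59400+(-33.942))/4.20714=-2.93501, w=(21.59400−(-33.942))/4.20714=13.20043

0: u=-8.48386 w=4.88676
1: u=3.33526 w=-15.22463
2: u=11.91145 w=-1.78908
3: u=-2.06954 w=13.17218
4: u=-2.93501 w=13.20043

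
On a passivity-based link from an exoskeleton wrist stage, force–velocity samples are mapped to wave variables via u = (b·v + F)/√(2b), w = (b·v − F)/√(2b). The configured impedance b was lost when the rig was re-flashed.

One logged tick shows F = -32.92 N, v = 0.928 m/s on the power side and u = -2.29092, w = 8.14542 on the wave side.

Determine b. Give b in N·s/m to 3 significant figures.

u + w = 5.85450;  u + w = √(2b)·v, so √(2b) = 5.85450/0.928 = 6.30873.
b = (√(2b))²/2 = 39.80005/2 = 19.90003.
(Check via u − w = 2F/√(2b): u − w = -10.43634, 2F/√(2b) = -10.43633.)

b = 19.9 N·s/m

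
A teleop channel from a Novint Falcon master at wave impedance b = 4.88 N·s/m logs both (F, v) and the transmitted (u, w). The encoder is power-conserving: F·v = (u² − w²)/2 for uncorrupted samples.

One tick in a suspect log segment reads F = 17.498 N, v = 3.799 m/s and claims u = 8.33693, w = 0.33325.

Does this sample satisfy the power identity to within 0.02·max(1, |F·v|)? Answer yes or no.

no

F·v = 17.498×3.799 = 66.47490 W.
(u² − w²)/2 = (69.50440 − 0.11106)/2 = 34.69667 W.
|Δ| = 31.77823;  2% of max(1, |F·v|) = 1.32950.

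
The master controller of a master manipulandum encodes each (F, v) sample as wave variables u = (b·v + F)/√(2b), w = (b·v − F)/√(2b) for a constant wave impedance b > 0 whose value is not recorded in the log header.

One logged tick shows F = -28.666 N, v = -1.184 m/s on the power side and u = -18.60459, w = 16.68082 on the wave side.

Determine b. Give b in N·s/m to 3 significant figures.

u + w = -1.9238;  u + w = √(2b)·v, so √(2b) = -1.9238/(-1.184) = 1.6248.
b = (√(2b))²/2 = 2.6400/2 = 1.3200.
(Check via u − w = 2F/√(2b): u − w = -35.2854, 2F/√(2b) = -35.2854.)

b = 1.32 N·s/m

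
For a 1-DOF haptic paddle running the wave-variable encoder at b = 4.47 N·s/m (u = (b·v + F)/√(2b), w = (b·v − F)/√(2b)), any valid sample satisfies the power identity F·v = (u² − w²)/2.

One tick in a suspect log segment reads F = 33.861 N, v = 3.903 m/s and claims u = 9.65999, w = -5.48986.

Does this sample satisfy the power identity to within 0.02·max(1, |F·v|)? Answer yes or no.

no

F·v = 33.861×3.903 = 132.15948 W.
(u² − w²)/2 = (93.31541 − 30.13856)/2 = 31.58842 W.
|Δ| = 100.57106;  2% of max(1, |F·v|) = 2.64319.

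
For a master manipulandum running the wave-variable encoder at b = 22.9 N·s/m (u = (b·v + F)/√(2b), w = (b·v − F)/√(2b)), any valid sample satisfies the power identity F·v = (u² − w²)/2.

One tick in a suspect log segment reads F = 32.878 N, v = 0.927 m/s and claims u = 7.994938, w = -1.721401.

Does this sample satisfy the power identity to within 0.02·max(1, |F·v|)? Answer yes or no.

F·v = 32.878×0.927 = 30.477906 W.
(u² − w²)/2 = (63.919034 − 2.963221)/2 = 30.477906 W.
|Δ| = 0.000000;  2% of max(1, |F·v|) = 0.609558.

yes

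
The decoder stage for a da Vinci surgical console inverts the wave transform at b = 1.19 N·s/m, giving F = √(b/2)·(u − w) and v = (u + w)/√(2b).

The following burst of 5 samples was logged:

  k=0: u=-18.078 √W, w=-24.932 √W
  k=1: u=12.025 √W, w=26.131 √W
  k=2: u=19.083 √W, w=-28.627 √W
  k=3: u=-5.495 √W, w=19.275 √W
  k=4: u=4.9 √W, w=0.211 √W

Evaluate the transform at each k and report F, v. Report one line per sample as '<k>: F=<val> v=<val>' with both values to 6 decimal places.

k=0: u−w=6.854000, u+w=-43.010000; √(b/2)=0.771362, √(2b)=1.542725; F=0.771362×6.854=5.286918, v=-43.010000/1.542725=-27.879242
k=1: u−w=-14.106000, u+w=38.156000; √(b/2)=0.771362, √(2b)=1.542725; F=0.771362×(-14.106)=-10.880838, v=38.156000/1.542725=24.732861
k=2: u−w=47.710000, u+w=-9.544000; √(b/2)=0.771362, √(2b)=1.542725; F=0.771362×47.71=36.801702, v=-9.544000/1.542725=-6.186456
k=3: u−w=-24.770000, u+w=13.780000; √(b/2)=0.771362, √(2b)=1.542725; F=0.771362×(-24.77)=-19.106647, v=13.780000/1.542725=8.932247
k=4: u−w=4.689000, u+w=5.111000; √(b/2)=0.771362, √(2b)=1.542725; F=0.771362×4.689=3.616918, v=5.111000/1.542725=3.312969

0: F=5.286918 v=-27.879242
1: F=-10.880838 v=24.732861
2: F=36.801702 v=-6.186456
3: F=-19.106647 v=8.932247
4: F=3.616918 v=3.312969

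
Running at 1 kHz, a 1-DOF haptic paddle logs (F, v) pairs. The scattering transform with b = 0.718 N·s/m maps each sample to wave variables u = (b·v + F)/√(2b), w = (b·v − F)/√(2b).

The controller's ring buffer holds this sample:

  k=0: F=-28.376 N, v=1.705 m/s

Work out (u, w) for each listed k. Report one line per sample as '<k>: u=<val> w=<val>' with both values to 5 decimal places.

k=0: b·v=0.718×1.705=1.22419; √(2b)=1.19833; u=(1.22419+(-28.376))/1.19833=-22.65800, w=(1.22419−(-28.376))/1.19833=24.70116

0: u=-22.65800 w=24.70116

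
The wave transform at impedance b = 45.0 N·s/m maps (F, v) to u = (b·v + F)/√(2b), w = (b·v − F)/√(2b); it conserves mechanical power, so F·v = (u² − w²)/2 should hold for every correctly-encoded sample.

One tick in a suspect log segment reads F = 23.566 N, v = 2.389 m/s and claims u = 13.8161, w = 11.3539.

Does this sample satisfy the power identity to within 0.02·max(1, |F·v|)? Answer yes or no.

F·v = 23.566×2.389 = 56.29917 W.
(u² − w²)/2 = (190.88462 − 128.91105)/2 = 30.98679 W.
|Δ| = 25.31239;  2% of max(1, |F·v|) = 1.12598.

no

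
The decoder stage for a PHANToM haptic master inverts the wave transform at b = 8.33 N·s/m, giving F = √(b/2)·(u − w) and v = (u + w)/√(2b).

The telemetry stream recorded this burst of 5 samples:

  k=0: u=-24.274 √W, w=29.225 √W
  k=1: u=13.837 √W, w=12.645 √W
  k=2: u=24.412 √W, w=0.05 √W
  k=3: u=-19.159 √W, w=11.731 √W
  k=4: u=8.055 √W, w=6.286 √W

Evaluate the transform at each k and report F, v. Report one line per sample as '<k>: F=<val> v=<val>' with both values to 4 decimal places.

k=0: u−w=-53.4990, u+w=4.9510; √(b/2)=2.0408, √(2b)=4.0817; F=2.0408×(-53.499)=-109.1825, v=4.9510/4.0817=1.2130
k=1: u−w=1.1920, u+w=26.4820; √(b/2)=2.0408, √(2b)=4.0817; F=2.0408×1.192=2.4327, v=26.4820/4.0817=6.4880
k=2: u−w=24.3620, u+w=24.4620; √(b/2)=2.0408, √(2b)=4.0817; F=2.0408×24.362=49.7188, v=24.4620/4.0817=5.9931
k=3: u−w=-30.8900, u+w=-7.4280; √(b/2)=2.0408, √(2b)=4.0817; F=2.0408×(-30.89)=-63.0413, v=-7.4280/4.0817=-1.8198
k=4: u−w=1.7690, u+w=14.3410; √(b/2)=2.0408, √(2b)=4.0817; F=2.0408×1.769=3.6102, v=14.3410/4.0817=3.5135

0: F=-109.1825 v=1.2130
1: F=2.4327 v=6.4880
2: F=49.7188 v=5.9931
3: F=-63.0413 v=-1.8198
4: F=3.6102 v=3.5135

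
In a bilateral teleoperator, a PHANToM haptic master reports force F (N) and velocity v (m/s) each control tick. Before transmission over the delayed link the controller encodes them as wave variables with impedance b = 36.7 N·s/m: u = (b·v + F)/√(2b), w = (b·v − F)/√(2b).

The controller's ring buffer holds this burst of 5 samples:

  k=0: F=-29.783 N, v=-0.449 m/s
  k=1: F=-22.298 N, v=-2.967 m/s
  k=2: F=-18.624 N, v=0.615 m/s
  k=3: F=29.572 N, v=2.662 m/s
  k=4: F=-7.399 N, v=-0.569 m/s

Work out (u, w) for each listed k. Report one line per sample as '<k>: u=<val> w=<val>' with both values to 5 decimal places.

0: u=-5.39970 w=1.55295
1: u=-15.31237 w=-10.10705
2: u=0.46064 w=4.80830
3: u=14.85488 w=7.95149
4: u=-3.30104 w=-1.57380

k=0: b·v=36.7×(-0.449)=-16.47830; √(2b)=8.56738; u=(-16.47830+(-29.783))/8.56738=-5.39970, w=(-16.47830−(-29.783))/8.56738=1.55295
k=1: b·v=36.7×(-2.967)=-108.88890; √(2b)=8.56738; u=(-108.88890+(-22.298))/8.56738=-15.31237, w=(-108.88890−(-22.298))/8.56738=-10.10705
k=2: b·v=36.7×0.615=22.57050; √(2b)=8.56738; u=(22.57050+(-18.624))/8.56738=0.46064, w=(22.57050−(-18.624))/8.56738=4.80830
k=3: b·v=36.7×2.662=97.69540; √(2b)=8.56738; u=(97.69540+29.572)/8.56738=14.85488, w=(97.69540−29.572)/8.56738=7.95149
k=4: b·v=36.7×(-0.569)=-20.88230; √(2b)=8.56738; u=(-20.88230+(-7.399))/8.56738=-3.30104, w=(-20.88230−(-7.399))/8.56738=-1.57380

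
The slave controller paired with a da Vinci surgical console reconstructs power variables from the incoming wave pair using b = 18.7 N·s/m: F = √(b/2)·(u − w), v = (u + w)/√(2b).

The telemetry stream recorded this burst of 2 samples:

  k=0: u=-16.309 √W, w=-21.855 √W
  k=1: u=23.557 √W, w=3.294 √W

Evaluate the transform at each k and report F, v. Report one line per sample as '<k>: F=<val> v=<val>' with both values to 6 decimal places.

0: F=16.958431 v=-6.240481
1: F=61.959735 v=4.390608

k=0: u−w=5.546000, u+w=-38.164000; √(b/2)=3.057777, √(2b)=6.115554; F=3.057777×5.546=16.958431, v=-38.164000/6.115554=-6.240481
k=1: u−w=20.263000, u+w=26.851000; √(b/2)=3.057777, √(2b)=6.115554; F=3.057777×20.263=61.959735, v=26.851000/6.115554=4.390608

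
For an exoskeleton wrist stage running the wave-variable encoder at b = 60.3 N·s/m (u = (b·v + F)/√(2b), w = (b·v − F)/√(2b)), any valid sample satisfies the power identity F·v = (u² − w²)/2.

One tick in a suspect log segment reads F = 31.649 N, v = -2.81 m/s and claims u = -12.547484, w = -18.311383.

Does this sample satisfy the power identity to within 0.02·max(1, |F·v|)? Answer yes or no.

yes

F·v = 31.649×(-2.81) = -88.933690 W.
(u² − w²)/2 = (157.439355 − 335.306747)/2 = -88.933696 W.
|Δ| = 0.000006;  2% of max(1, |F·v|) = 1.778674.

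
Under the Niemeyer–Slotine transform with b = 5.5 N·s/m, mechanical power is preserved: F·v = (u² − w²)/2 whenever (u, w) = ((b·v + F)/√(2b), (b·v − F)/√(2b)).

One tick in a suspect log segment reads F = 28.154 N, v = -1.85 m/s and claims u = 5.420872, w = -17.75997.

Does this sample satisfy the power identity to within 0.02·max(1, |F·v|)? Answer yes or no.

no

F·v = 28.154×(-1.85) = -52.084900 W.
(u² − w²)/2 = (29.385853 − 315.416534)/2 = -143.015341 W.
|Δ| = 90.930441;  2% of max(1, |F·v|) = 1.041698.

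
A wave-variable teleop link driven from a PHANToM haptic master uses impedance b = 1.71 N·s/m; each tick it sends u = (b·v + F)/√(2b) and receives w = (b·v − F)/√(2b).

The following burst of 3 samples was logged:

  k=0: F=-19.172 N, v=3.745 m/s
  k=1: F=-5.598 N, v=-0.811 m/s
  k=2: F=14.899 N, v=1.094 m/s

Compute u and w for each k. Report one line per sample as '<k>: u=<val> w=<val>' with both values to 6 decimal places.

0: u=-6.904171 w=13.829890
1: u=-3.776953 w=2.277151
2: u=9.068037 w=-7.044876

k=0: b·v=1.71×3.745=6.403950; √(2b)=1.849324; u=(6.403950+(-19.172))/1.849324=-6.904171, w=(6.403950−(-19.172))/1.849324=13.829890
k=1: b·v=1.71×(-0.811)=-1.386810; √(2b)=1.849324; u=(-1.386810+(-5.598))/1.849324=-3.776953, w=(-1.386810−(-5.598))/1.849324=2.277151
k=2: b·v=1.71×1.094=1.870740; √(2b)=1.849324; u=(1.870740+14.899)/1.849324=9.068037, w=(1.870740−14.899)/1.849324=-7.044876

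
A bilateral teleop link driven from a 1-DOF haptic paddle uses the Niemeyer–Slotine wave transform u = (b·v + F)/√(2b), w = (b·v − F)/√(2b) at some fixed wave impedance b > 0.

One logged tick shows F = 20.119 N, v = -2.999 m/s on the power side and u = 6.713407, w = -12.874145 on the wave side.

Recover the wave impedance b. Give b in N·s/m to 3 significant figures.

u + w = -6.160738;  u + w = √(2b)·v, so √(2b) = -6.160738/(-2.999) = 2.054264.
b = (√(2b))²/2 = 4.220001/2 = 2.110000.
(Check via u − w = 2F/√(2b): u − w = 19.587552, 2F/√(2b) = 19.587550.)

b = 2.11 N·s/m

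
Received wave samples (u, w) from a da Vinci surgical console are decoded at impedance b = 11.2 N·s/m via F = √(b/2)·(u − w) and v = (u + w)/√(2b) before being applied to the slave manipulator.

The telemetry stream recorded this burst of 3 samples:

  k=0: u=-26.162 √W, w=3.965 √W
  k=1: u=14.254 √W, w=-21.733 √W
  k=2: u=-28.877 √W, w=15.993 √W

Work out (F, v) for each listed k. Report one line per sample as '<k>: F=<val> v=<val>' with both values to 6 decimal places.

k=0: u−w=-30.127000, u+w=-22.197000; √(b/2)=2.366432, √(2b)=4.732864; F=2.366432×(-30.127)=-71.293494, v=-22.197000/4.732864=-4.689972
k=1: u−w=35.987000, u+w=-7.479000; √(b/2)=2.366432, √(2b)=4.732864; F=2.366432×35.987=85.160785, v=-7.479000/4.732864=-1.580227
k=2: u−w=-44.870000, u+w=-12.884000; √(b/2)=2.366432, √(2b)=4.732864; F=2.366432×(-44.87)=-106.181800, v=-12.884000/4.732864=-2.722242

0: F=-71.293494 v=-4.689972
1: F=85.160785 v=-1.580227
2: F=-106.181800 v=-2.722242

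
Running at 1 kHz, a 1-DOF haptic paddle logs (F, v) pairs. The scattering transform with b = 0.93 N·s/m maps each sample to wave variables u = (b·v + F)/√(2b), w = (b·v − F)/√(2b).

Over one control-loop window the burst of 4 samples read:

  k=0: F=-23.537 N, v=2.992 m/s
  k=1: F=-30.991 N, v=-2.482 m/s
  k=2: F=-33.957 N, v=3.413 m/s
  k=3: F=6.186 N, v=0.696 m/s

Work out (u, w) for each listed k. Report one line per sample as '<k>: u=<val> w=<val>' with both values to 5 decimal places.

0: u=-15.21789 w=19.29844
1: u=-24.41620 w=21.03121
2: u=-22.57112 w=27.22584
3: u=5.01040 w=-4.06119

k=0: b·v=0.93×2.992=2.78256; √(2b)=1.36382; u=(2.78256+(-23.537))/1.36382=-15.21789, w=(2.78256−(-23.537))/1.36382=19.29844
k=1: b·v=0.93×(-2.482)=-2.30826; √(2b)=1.36382; u=(-2.30826+(-30.991))/1.36382=-24.41620, w=(-2.30826−(-30.991))/1.36382=21.03121
k=2: b·v=0.93×3.413=3.17409; √(2b)=1.36382; u=(3.17409+(-33.957))/1.36382=-22.57112, w=(3.17409−(-33.957))/1.36382=27.22584
k=3: b·v=0.93×0.696=0.64728; √(2b)=1.36382; u=(0.64728+6.186)/1.36382=5.01040, w=(0.64728−6.186)/1.36382=-4.06119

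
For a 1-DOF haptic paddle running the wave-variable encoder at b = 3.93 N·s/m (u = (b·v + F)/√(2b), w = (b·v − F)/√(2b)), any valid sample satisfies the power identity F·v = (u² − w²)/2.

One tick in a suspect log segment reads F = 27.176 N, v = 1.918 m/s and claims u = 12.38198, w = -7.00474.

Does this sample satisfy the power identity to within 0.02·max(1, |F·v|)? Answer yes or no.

yes

F·v = 27.176×1.918 = 52.1236 W.
(u² − w²)/2 = (153.3134 − 49.0664)/2 = 52.1235 W.
|Δ| = 0.0000;  2% of max(1, |F·v|) = 1.0425.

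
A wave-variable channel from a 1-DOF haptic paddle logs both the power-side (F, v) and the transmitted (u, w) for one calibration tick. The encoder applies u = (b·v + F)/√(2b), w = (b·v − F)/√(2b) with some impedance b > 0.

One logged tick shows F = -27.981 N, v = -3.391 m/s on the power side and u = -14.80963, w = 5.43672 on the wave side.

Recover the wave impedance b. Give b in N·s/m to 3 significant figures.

b = 3.82 N·s/m

u + w = -9.3729;  u + w = √(2b)·v, so √(2b) = -9.3729/(-3.391) = 2.7641.
b = (√(2b))²/2 = 7.6400/2 = 3.8200.
(Check via u − w = 2F/√(2b): u − w = -20.2463, 2F/√(2b) = -20.2463.)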